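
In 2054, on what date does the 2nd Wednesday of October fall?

October 14, 2054

The first Wednesday of October 2054 is October 7.
The 2nd Wednesday is 1 weeks later: 7 + 7 = 14.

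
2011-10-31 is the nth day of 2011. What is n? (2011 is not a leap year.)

Days in months before October: 31 + 28 + 31 + 30 + 31 + 30 + 31 + 31 + 30 = 273.
Plus 31 days into October → day 304.

304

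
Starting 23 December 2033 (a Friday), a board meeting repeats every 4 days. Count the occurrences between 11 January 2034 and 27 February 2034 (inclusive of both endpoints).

Occurrences land 4·i days after 23 December 2033 for i = 0, 1, 2, …
11 January 2034 is 19 days after the start; 19 ÷ 4 = 4 remainder 3; since the remainder is 3, round up to i = 5. First occurrence in the window: #6 on 12 January 2034 (5×4 = 20 days in).
27 February 2034 is 66 days after the start; 66 ÷ 4 = 16 remainder 2. Last occurrence in the window: #17 on 25 February 2034.
Occurrences #6 through #17: 12 in total.

12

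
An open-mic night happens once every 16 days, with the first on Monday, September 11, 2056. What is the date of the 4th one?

The 4th occurrence is 3 intervals after the first: 3 × 16 = 48 days after September 11, 2056.
September has 30 days — 19 days to the end of September leaves 29.
29 days into October → October 29, 2056.

October 29, 2056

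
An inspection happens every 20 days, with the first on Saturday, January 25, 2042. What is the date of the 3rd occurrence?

March 6, 2042

The 3rd occurrence is 2 intervals after the first: 2 × 20 = 40 days after January 25, 2042.
January has 31 days — 6 days to the end of January leaves 34.
February has 28 days (6 left).
6 days into March → March 6, 2042.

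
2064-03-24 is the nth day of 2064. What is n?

Days in months before March: 31 + 29 = 60.
Plus 24 days into March → day 84.

84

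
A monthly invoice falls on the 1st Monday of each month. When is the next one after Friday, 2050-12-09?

2051-01-02

December 2050 starts on a Thursday, so its 1st Monday is 2050-12-05 (4 days in).
That is not after 2050-12-09, so look at January 2051.
January 2051 starts on a Sunday, so its 1st Monday is 2051-01-02 (1 day in).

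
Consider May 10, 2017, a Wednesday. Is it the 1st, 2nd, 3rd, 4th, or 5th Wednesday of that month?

2nd

Day 10 falls in week ⌈10/7⌉ of the month.
Days 1–7 hold the 1st Wednesday, 8–14 the 2nd, 15–21 the 3rd, 22–28 the 4th, 29–31 the 5th.
10 is in the range for the 2nd.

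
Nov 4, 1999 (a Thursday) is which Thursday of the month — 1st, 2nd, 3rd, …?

1st

Day 4 falls in week ⌈4/7⌉ of the month.
Days 1–7 hold the 1st Thursday, 8–14 the 2nd, 15–21 the 3rd, 22–28 the 4th, 29–31 the 5th.
4 is in the range for the 1st.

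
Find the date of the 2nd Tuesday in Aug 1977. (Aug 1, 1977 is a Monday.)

Aug 9, 1977

Aug 1977 begins on a Monday, so the first Tuesday is Aug 2 (1 day later).
The 2nd Tuesday is 1 weeks later: 2 + 7 = 9.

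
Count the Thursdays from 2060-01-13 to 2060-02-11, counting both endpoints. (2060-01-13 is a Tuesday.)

2060-01-13 is a Tuesday; the first Thursday on or after it is 2060-01-15 (2 days later).
From 2060-01-15 to 2060-02-11: 16 + 11 = 27 days (rest of January, February).
27 ÷ 7 = 3 full weeks with remainder 6, so 3 more Thursdays after the first → 4.

4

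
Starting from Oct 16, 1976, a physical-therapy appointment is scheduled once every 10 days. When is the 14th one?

The 14th occurrence is 13 intervals after the first: 13 × 10 = 130 days after Oct 16, 1976.
Oct has 31 days — 15 days to the end of Oct leaves 115.
Nov has 30 days (85 left).
Dec has 31 days (54 left).
Jan has 31 days (23 left).
23 days into Feb → Feb 23, 1977.

Feb 23, 1977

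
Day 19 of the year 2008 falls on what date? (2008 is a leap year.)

Jan 19, 2008

19 into Jan → Jan 19.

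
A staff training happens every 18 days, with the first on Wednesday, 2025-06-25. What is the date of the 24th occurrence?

2026-08-13

The 24th occurrence is 23 intervals after the first: 23 × 18 = 414 days after 2025-06-25.
June has 30 days — 5 days to the end of June leaves 409.
From end of June to end of 2025 is 184 days (225 left).
January has 31 days (194 left).
February has 28 days (166 left).
March has 31 days (135 left).
April has 30 days (105 left).
May has 31 days (74 left).
June has 30 days (44 left).
July has 31 days (13 left).
13 days into August → 2026-08-13.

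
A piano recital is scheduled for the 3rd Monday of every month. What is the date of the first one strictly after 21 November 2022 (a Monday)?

19 December 2022

November 2022 starts on a Tuesday; its first Monday is the 7th, so the 3rd Monday is the 21st — 21 November 2022.
That is not after 21 November 2022, so look at December 2022.
December 2022 starts on a Thursday; its first Monday is the 5th, so the 3rd Monday is the 19th — 19 December 2022.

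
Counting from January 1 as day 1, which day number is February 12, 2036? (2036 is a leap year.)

43

Days in months before February: 31 = 31.
Plus 12 days into February → day 43.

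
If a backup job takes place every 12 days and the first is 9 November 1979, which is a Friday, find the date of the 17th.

19 May 1980

The 17th occurrence is 16 intervals after the first: 16 × 12 = 192 days after 9 November 1979.
November has 30 days — 21 days to the end of November leaves 171.
December has 31 days (140 left).
January has 31 days (109 left).
February has 29 days (80 left).
March has 31 days (49 left).
April has 30 days (19 left).
19 days into May → 19 May 1980.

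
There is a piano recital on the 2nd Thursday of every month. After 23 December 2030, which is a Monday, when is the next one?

9 January 2031

December 2030 starts on a Sunday; its first Thursday is the 5th, so the 2nd Thursday is the 12th — 12 December 2030.
That is not after 23 December 2030, so look at January 2031.
January 2031 starts on a Wednesday; its first Thursday is the 2nd, so the 2nd Thursday is the 9th — 9 January 2031.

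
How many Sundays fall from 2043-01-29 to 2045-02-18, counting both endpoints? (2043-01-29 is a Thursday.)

2043-01-29 is a Thursday; the first Sunday on or after it is 2043-02-01 (3 days later).
From 2043-02-01 to 2045-02-18: 333 + 366 + 49 = 748 days (rest of 2043, 2044, to 2045-02-18 in 2045).
748 ÷ 7 = 106 full weeks with remainder 6, so 106 more Sundays after the first → 107.

107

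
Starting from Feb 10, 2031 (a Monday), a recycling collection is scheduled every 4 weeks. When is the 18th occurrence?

May 31, 2032

The 18th occurrence is 17 intervals after the first: 17 × 28 = 476 days after Feb 10, 2031.
Feb has 28 days — 18 days to the end of Feb leaves 458.
From end of Feb to end of 2031 is 306 days (152 left).
Jan has 31 days (121 left).
Feb has 29 days (92 left).
Mar has 31 days (61 left).
Apr has 30 days (31 left).
31 days into May → May 31, 2032.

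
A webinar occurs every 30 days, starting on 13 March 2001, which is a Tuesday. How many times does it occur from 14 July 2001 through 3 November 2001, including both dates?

Occurrences land 30·i days after 13 March 2001 for i = 0, 1, 2, …
14 July 2001 is 123 days after the start; 123 ÷ 30 = 4 remainder 3; since the remainder is 3, round up to i = 5. First occurrence in the window: #6 on 10 August 2001 (5×30 = 150 days in).
3 November 2001 is 235 days after the start; 235 ÷ 30 = 7 remainder 25. Last occurrence in the window: #8 on 9 October 2001.
Occurrences #6 through #8: 3 in total.

3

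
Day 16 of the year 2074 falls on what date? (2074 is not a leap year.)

16 into January → January 16.

16 January 2074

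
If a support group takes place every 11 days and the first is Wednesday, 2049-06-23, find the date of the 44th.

The 44th occurrence is 43 intervals after the first: 43 × 11 = 473 days after 2049-06-23.
June has 30 days — 7 days to the end of June leaves 466.
From end of June to end of 2049 is 184 days (282 left).
January has 31 days (251 left).
February has 28 days (223 left).
March has 31 days (192 left).
April has 30 days (162 left).
May has 31 days (131 left).
June has 30 days (101 left).
July has 31 days (70 left).
August has 31 days (39 left).
September has 30 days (9 left).
9 days into October → 2050-10-09.

2050-10-09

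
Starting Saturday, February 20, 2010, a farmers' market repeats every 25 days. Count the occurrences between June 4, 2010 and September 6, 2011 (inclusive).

Occurrences land 25·i days after February 20, 2010 for i = 0, 1, 2, …
June 4, 2010 is 104 days after the start; 104 ÷ 25 = 4 remainder 4; since the remainder is 4, round up to i = 5. First occurrence in the window: #6 on June 25, 2010 (5×25 = 125 days in).
September 6, 2011 is 563 days after the start; 563 ÷ 25 = 22 remainder 13. Last occurrence in the window: #23 on August 24, 2011.
Occurrences #6 through #23: 18 in total.

18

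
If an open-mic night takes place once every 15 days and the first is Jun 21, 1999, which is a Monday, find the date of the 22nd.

The 22nd occurrence is 21 intervals after the first: 21 × 15 = 315 days after Jun 21, 1999.
Jun has 30 days — 9 days to the end of Jun leaves 306.
Jul has 31 days (275 left).
Aug has 31 days (244 left).
Sep has 30 days (214 left).
Oct has 31 days (183 left).
Nov has 30 days (153 left).
Dec has 31 days (122 left).
Jan has 31 days (91 left).
Feb has 29 days (62 left).
Mar has 31 days (31 left).
Apr has 30 days (1 left).
1 day into May → May 1, 2000.

May 1, 2000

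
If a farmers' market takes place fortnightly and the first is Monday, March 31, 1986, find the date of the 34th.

July 6, 1987

The 34th occurrence is 33 intervals after the first: 33 × 14 = 462 days after March 31, 1986.
March has 31 days — 0 days to the end of March leaves 462.
From end of March to end of 1986 is 275 days (187 left).
January has 31 days (156 left).
February has 28 days (128 left).
March has 31 days (97 left).
April has 30 days (67 left).
May has 31 days (36 left).
June has 30 days (6 left).
6 days into July → July 6, 1987.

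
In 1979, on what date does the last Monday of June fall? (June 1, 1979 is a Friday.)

1979-06-25

June 1979 begins on a Friday, so the first Monday is June 4 (3 days later).
June 1979 has 30 days. Adding weeks: 4, 11, 18, 25 — the last one ≤ 30 is the 25th.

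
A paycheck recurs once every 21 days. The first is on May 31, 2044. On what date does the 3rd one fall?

Jul 12, 2044

The 3rd occurrence is 2 intervals after the first: 2 × 21 = 42 days after May 31, 2044.
May has 31 days — 0 days to the end of May leaves 42.
Jun has 30 days (12 left).
12 days into Jul → Jul 12, 2044.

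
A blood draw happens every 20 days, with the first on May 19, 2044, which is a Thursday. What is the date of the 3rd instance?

The 3rd occurrence is 2 intervals after the first: 2 × 20 = 40 days after May 19, 2044.
May has 31 days — 12 days to the end of May leaves 28.
28 days into June → June 28, 2044.

June 28, 2044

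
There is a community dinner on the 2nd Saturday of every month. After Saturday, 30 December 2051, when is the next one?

December 2051 starts on a Friday; its first Saturday is the 2nd, so the 2nd Saturday is the 9th — 9 December 2051.
That is not after 30 December 2051, so look at January 2052.
January 2052 starts on a Monday; its first Saturday is the 6th, so the 2nd Saturday is the 13th — 13 January 2052.

13 January 2052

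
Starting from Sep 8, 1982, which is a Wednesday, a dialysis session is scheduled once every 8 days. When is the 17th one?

The 17th occurrence is 16 intervals after the first: 16 × 8 = 128 days after Sep 8, 1982.
Sep has 30 days — 22 days to the end of Sep leaves 106.
Oct has 31 days (75 left).
Nov has 30 days (45 left).
Dec has 31 days (14 left).
14 days into Jan → Jan 14, 1983.

Jan 14, 1983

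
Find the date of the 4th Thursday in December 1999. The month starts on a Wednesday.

December 1999 begins on a Wednesday, so the first Thursday is December 2 (1 day later).
The 4th Thursday is 3 weeks later: 2 + 21 = 23.

December 23, 1999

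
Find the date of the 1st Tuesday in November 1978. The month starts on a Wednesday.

November 1978 begins on a Wednesday, so the first Tuesday is November 7 (6 days later).

November 7, 1978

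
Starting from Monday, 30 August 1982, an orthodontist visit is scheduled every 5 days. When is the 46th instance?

12 April 1983

The 46th occurrence is 45 intervals after the first: 45 × 5 = 225 days after 30 August 1982.
August has 31 days — 1 day to the end of August leaves 224.
September has 30 days (194 left).
October has 31 days (163 left).
November has 30 days (133 left).
December has 31 days (102 left).
January has 31 days (71 left).
February has 28 days (43 left).
March has 31 days (12 left).
12 days into April → 12 April 1983.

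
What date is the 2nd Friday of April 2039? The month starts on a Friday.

April 2039 begins on a Friday, so the first Friday is April 1.
The 2nd Friday is 1 weeks later: 1 + 7 = 8.

2039-04-08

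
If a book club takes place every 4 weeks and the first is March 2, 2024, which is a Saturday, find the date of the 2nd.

March 30, 2024

The 2nd occurrence is 1 interval after the first: 1 × 28 = 28 days after March 2, 2024.
28 days later is March 30, 2024.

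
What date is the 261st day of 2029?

January has 31 days (261 − 31 = 230 remain).
February has 28 days (230 − 28 = 202 remain).
March has 31 days (202 − 31 = 171 remain).
April has 30 days (171 − 30 = 141 remain).
May has 31 days (141 − 31 = 110 remain).
June has 30 days (110 − 30 = 80 remain).
July has 31 days (80 − 31 = 49 remain).
August has 31 days (49 − 31 = 18 remain).
18 into September → September 18.

18 September 2029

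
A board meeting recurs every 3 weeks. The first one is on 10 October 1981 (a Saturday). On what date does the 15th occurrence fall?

The 15th occurrence is 14 intervals after the first: 14 × 21 = 294 days after 10 October 1981.
October has 31 days — 21 days to the end of October leaves 273.
November has 30 days (243 left).
December has 31 days (212 left).
January has 31 days (181 left).
February has 28 days (153 left).
March has 31 days (122 left).
April has 30 days (92 left).
May has 31 days (61 left).
June has 30 days (31 left).
31 days into July → 31 July 1982.

31 July 1982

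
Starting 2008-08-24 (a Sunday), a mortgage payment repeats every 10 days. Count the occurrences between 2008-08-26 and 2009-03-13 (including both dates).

Occurrences land 10·i days after 2008-08-24 for i = 0, 1, 2, …
2008-08-26 is 2 days after the start; 2 ÷ 10 = 0 remainder 2; since the remainder is 2, round up to i = 1. First occurrence in the window: #2 on 2008-09-03 (1×10 = 10 days in).
2009-03-13 is 201 days after the start; 201 ÷ 10 = 20 remainder 1. Last occurrence in the window: #21 on 2009-03-12.
Occurrences #2 through #21: 20 in total.

20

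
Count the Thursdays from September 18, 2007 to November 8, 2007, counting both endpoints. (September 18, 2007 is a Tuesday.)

September 18, 2007 is a Tuesday; the first Thursday on or after it is September 20, 2007 (2 days later).
From September 20, 2007 to November 8, 2007: 10 + 31 + 8 = 49 days (rest of September, October, November).
49 ÷ 7 = 7 full weeks with remainder 0, so 7 more Thursdays after the first → 8.

8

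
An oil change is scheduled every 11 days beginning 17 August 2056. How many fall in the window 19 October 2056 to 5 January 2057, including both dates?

7

Occurrences land 11·i days after 17 August 2056 for i = 0, 1, 2, …
19 October 2056 is 63 days after the start; 63 ÷ 11 = 5 remainder 8; since the remainder is 8, round up to i = 6. First occurrence in the window: #7 on 22 October 2056 (6×11 = 66 days in).
5 January 2057 is 141 days after the start; 141 ÷ 11 = 12 remainder 9. Last occurrence in the window: #13 on 27 December 2056.
Occurrences #7 through #13: 7 in total.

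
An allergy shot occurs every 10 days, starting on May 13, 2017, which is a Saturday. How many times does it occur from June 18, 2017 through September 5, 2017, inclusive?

Occurrences land 10·i days after May 13, 2017 for i = 0, 1, 2, …
June 18, 2017 is 36 days after the start; 36 ÷ 10 = 3 remainder 6; since the remainder is 6, round up to i = 4. First occurrence in the window: #5 on June 22, 2017 (4×10 = 40 days in).
September 5, 2017 is 115 days after the start; 115 ÷ 10 = 11 remainder 5. Last occurrence in the window: #12 on August 31, 2017.
Occurrences #5 through #12: 8 in total.

8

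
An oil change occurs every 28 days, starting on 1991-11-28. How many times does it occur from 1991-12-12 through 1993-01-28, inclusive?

Occurrences land 28·i days after 1991-11-28 for i = 0, 1, 2, …
1991-12-12 is 14 days after the start; 14 ÷ 28 = 0 remainder 14; since the remainder is 14, round up to i = 1. First occurrence in the window: #2 on 1991-12-26 (1×28 = 28 days in).
1993-01-28 is 427 days after the start; 427 ÷ 28 = 15 remainder 7. Last occurrence in the window: #16 on 1993-01-21.
Occurrences #2 through #16: 15 in total.

15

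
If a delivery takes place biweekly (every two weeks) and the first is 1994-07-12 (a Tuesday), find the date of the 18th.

1995-03-07

The 18th occurrence is 17 intervals after the first: 17 × 14 = 238 days after 1994-07-12.
July has 31 days — 19 days to the end of July leaves 219.
August has 31 days (188 left).
September has 30 days (158 left).
October has 31 days (127 left).
November has 30 days (97 left).
December has 31 days (66 left).
January has 31 days (35 left).
February has 28 days (7 left).
7 days into March → 1995-03-07.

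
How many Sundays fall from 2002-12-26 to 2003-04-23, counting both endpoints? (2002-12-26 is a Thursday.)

2002-12-26 is a Thursday; the first Sunday on or after it is 2002-12-29 (3 days later).
From 2002-12-29 to 2003-04-23: 2 + 31 + 28 + 31 + 23 = 115 days (rest of December, January, February, March, April).
115 ÷ 7 = 16 full weeks with remainder 3, so 16 more Sundays after the first → 17.

17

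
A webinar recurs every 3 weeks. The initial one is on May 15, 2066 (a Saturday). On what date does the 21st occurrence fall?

The 21st occurrence is 20 intervals after the first: 20 × 21 = 420 days after May 15, 2066.
May has 31 days — 16 days to the end of May leaves 404.
From end of May to end of 2066 is 214 days (190 left).
January has 31 days (159 left).
February has 28 days (131 left).
March has 31 days (100 left).
April has 30 days (70 left).
May has 31 days (39 left).
June has 30 days (9 left).
9 days into July → July 9, 2067.

July 9, 2067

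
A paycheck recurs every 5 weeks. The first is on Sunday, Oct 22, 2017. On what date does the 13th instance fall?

The 13th occurrence is 12 intervals after the first: 12 × 35 = 420 days after Oct 22, 2017.
Oct has 31 days — 9 days to the end of Oct leaves 411.
From end of Oct to end of 2017 is 61 days (350 left).
Jan has 31 days (319 left).
Feb has 28 days (291 left).
Mar has 31 days (260 left).
Apr has 30 days (230 left).
May has 31 days (199 left).
Jun has 30 days (169 left).
Jul has 31 days (138 left).
Aug has 31 days (107 left).
Sep has 30 days (77 left).
Oct has 31 days (46 left).
Nov has 30 days (16 left).
16 days into Dec → Dec 16, 2018.

Dec 16, 2018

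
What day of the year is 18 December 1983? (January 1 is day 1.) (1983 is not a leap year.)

352

Days in months before December: 31 + 28 + 31 + 30 + 31 + 30 + 31 + 31 + 30 + 31 + 30 = 334.
Plus 18 days into December → day 352.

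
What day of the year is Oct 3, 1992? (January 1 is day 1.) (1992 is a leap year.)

Days in months before Oct: 31 + 29 + 31 + 30 + 31 + 30 + 31 + 31 + 30 = 274.
Plus 3 days into Oct → day 277.

277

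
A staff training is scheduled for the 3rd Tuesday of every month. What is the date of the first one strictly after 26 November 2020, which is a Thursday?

November 2020 starts on a Sunday; its first Tuesday is the 3rd, so the 3rd Tuesday is the 17th — 17 November 2020.
That is not after 26 November 2020, so look at December 2020.
December 2020 starts on a Tuesday; its first Tuesday is the 1st, so the 3rd Tuesday is the 15th — 15 December 2020.

15 December 2020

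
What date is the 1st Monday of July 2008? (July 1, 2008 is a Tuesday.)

July 7, 2008

July 2008 begins on a Tuesday, so the first Monday is July 7 (6 days later).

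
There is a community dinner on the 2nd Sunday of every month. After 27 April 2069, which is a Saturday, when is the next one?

12 May 2069

April 2069 starts on a Monday; its first Sunday is the 7th, so the 2nd Sunday is the 14th — 14 April 2069.
That is not after 27 April 2069, so look at May 2069.
May 2069 starts on a Wednesday; its first Sunday is the 5th, so the 2nd Sunday is the 12th — 12 May 2069.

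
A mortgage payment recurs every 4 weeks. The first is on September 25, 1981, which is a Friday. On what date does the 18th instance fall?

January 14, 1983

The 18th occurrence is 17 intervals after the first: 17 × 28 = 476 days after September 25, 1981.
September has 30 days — 5 days to the end of September leaves 471.
From end of September to end of 1981 is 92 days (379 left).
1982 has 365 days (14 left).
14 days into January → January 14, 1983.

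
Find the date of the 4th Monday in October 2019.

October 2019 begins on a Tuesday, so the first Monday is October 7 (6 days later).
The 4th Monday is 3 weeks later: 7 + 21 = 28.

28 October 2019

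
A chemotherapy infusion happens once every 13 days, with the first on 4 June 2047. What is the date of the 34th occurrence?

The 34th occurrence is 33 intervals after the first: 33 × 13 = 429 days after 4 June 2047.
June has 30 days — 26 days to the end of June leaves 403.
From end of June to end of 2047 is 184 days (219 left).
January has 31 days (188 left).
February has 29 days (159 left).
March has 31 days (128 left).
April has 30 days (98 left).
May has 31 days (67 left).
June has 30 days (37 left).
July has 31 days (6 left).
6 days into August → 6 August 2048.

6 August 2048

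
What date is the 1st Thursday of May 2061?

The first Thursday of May 2061 is May 5.

May 5, 2061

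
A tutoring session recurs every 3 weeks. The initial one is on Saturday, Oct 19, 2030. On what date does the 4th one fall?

The 4th occurrence is 3 intervals after the first: 3 × 21 = 63 days after Oct 19, 2030.
Oct has 31 days — 12 days to the end of Oct leaves 51.
Nov has 30 days (21 left).
21 days into Dec → Dec 21, 2030.

Dec 21, 2030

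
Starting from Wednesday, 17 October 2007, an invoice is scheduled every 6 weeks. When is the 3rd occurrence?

9 January 2008

The 3rd occurrence is 2 intervals after the first: 2 × 42 = 84 days after 17 October 2007.
October has 31 days — 14 days to the end of October leaves 70.
November has 30 days (40 left).
December has 31 days (9 left).
9 days into January → 9 January 2008.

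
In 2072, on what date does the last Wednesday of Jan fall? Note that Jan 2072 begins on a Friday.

Jan 27, 2072

Jan 2072 begins on a Friday, so the first Wednesday is Jan 6 (5 days later).
Jan 2072 has 31 days. Adding weeks: 6, 13, 20, 27 — the last one ≤ 31 is the 27th.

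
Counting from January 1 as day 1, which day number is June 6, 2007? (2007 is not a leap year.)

Days in months before June: 31 + 28 + 31 + 30 + 31 = 151.
Plus 6 days into June → day 157.

157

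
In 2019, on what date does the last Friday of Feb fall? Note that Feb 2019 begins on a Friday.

Feb 22, 2019

Feb 2019 begins on a Friday, so the first Friday is Feb 1.
Feb 2019 has 28 days. Adding weeks: 1, 8, 15, 22 — the last one ≤ 28 is the 22nd.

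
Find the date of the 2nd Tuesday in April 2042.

April 8, 2042

The first Tuesday of April 2042 is April 1.
The 2nd Tuesday is 1 weeks later: 1 + 7 = 8.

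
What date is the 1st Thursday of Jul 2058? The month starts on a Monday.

Jul 2058 begins on a Monday, so the first Thursday is Jul 4 (3 days later).

Jul 4, 2058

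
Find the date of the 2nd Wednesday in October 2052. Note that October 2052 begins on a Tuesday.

October 2052 begins on a Tuesday, so the first Wednesday is October 2 (1 day later).
The 2nd Wednesday is 1 weeks later: 2 + 7 = 9.

October 9, 2052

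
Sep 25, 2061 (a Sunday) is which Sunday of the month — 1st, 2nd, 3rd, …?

Day 25 falls in week ⌈25/7⌉ of the month.
Days 1–7 hold the 1st Sunday, 8–14 the 2nd, 15–21 the 3rd, 22–28 the 4th, 29–31 the 5th.
25 is in the range for the 4th.

4th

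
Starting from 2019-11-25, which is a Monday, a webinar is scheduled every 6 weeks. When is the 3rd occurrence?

2020-02-17

The 3rd occurrence is 2 intervals after the first: 2 × 42 = 84 days after 2019-11-25.
November has 30 days — 5 days to the end of November leaves 79.
December has 31 days (48 left).
January has 31 days (17 left).
17 days into February → 2020-02-17.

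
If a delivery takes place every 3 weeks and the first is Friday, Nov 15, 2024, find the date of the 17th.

The 17th occurrence is 16 intervals after the first: 16 × 21 = 336 days after Nov 15, 2024.
Nov has 30 days — 15 days to the end of Nov leaves 321.
Dec has 31 days (290 left).
Jan has 31 days (259 left).
Feb has 28 days (231 left).
Mar has 31 days (200 left).
Apr has 30 days (170 left).
May has 31 days (139 left).
Jun has 30 days (109 left).
Jul has 31 days (78 left).
Aug has 31 days (47 left).
Sep has 30 days (17 left).
17 days into Oct → Oct 17, 2025.

Oct 17, 2025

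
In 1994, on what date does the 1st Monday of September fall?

September 5, 1994

The first Monday of September 1994 is September 5.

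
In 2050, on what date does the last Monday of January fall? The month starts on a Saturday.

January 31, 2050

January 2050 begins on a Saturday, so the first Monday is January 3 (2 days later).
January 2050 has 31 days. Adding weeks: 3, 10, 17, 24, 31 — the last one ≤ 31 is the 31st.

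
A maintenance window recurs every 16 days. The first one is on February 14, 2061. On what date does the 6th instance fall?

May 5, 2061

The 6th occurrence is 5 intervals after the first: 5 × 16 = 80 days after February 14, 2061.
February has 28 days — 14 days to the end of February leaves 66.
March has 31 days (35 left).
April has 30 days (5 left).
5 days into May → May 5, 2061.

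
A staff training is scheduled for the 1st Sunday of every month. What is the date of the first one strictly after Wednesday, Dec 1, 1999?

Dec 1999 starts on a Wednesday, so its 1st Sunday is Dec 5, 1999 (4 days in).
Dec 5, 1999 is after Dec 1, 1999, so that is the next one.

Dec 5, 1999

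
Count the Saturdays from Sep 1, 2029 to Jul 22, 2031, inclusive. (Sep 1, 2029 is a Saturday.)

Sep 1, 2029 is a Saturday; the first Saturday on or after it is Sep 1, 2029.
From Sep 1, 2029 to Jul 22, 2031: 121 + 365 + 203 = 689 days (rest of 2029, 2030, to Jul 22, 2031 in 2031).
689 ÷ 7 = 98 full weeks with remainder 3, so 98 more Saturdays after the first → 99.

99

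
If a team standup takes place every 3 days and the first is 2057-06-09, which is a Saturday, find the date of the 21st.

The 21st occurrence is 20 intervals after the first: 20 × 3 = 60 days after 2057-06-09.
June has 30 days — 21 days to the end of June leaves 39.
July has 31 days (8 left).
8 days into August → 2057-08-08.

2057-08-08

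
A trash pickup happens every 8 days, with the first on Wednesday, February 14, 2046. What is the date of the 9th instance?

The 9th occurrence is 8 intervals after the first: 8 × 8 = 64 days after February 14, 2046.
February has 28 days — 14 days to the end of February leaves 50.
March has 31 days (19 left).
19 days into April → April 19, 2046.

April 19, 2046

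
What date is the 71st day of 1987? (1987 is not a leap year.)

12 March 1987

January has 31 days (71 − 31 = 40 remain).
February has 28 days (40 − 28 = 12 remain).
12 into March → March 12.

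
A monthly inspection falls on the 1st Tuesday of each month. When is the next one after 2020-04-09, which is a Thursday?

April 2020 starts on a Wednesday, so its 1st Tuesday is 2020-04-07 (6 days in).
That is not after 2020-04-09, so look at May 2020.
May 2020 starts on a Friday, so its 1st Tuesday is 2020-05-05 (4 days in).

2020-05-05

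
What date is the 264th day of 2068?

20 September 2068

January has 31 days (264 − 31 = 233 remain).
February has 29 days (233 − 29 = 204 remain).
March has 31 days (204 − 31 = 173 remain).
April has 30 days (173 − 30 = 143 remain).
May has 31 days (143 − 31 = 112 remain).
June has 30 days (112 − 30 = 82 remain).
July has 31 days (82 − 31 = 51 remain).
August has 31 days (51 − 31 = 20 remain).
20 into September → September 20.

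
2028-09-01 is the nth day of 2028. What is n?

Days in months before September: 31 + 29 + 31 + 30 + 31 + 30 + 31 + 31 = 244.
Plus 1 day into September → day 245.

245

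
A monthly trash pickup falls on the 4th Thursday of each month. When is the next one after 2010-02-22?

2010-02-25

February 2010 starts on a Monday; its first Thursday is the 4th, so the 4th Thursday is the 25th — 2010-02-25.
2010-02-25 is after 2010-02-22, so that is the next one.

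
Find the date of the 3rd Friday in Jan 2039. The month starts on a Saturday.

Jan 2039 begins on a Saturday, so the first Friday is Jan 7 (6 days later).
The 3rd Friday is 2 weeks later: 7 + 14 = 21.

Jan 21, 2039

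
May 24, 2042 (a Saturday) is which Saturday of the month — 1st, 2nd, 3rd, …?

4th

Day 24 falls in week ⌈24/7⌉ of the month.
Days 1–7 hold the 1st Saturday, 8–14 the 2nd, 15–21 the 3rd, 22–28 the 4th, 29–31 the 5th.
24 is in the range for the 4th.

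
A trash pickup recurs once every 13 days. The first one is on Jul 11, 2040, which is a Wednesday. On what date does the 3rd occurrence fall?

The 3rd occurrence is 2 intervals after the first: 2 × 13 = 26 days after Jul 11, 2040.
Jul has 31 days — 20 days to the end of Jul leaves 6.
6 days into Aug → Aug 6, 2040.

Aug 6, 2040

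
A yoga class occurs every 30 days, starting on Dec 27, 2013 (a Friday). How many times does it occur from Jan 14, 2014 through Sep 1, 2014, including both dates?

8

Occurrences land 30·i days after Dec 27, 2013 for i = 0, 1, 2, …
Jan 14, 2014 is 18 days after the start; 18 ÷ 30 = 0 remainder 18; since the remainder is 18, round up to i = 1. First occurrence in the window: #2 on Jan 26, 2014 (1×30 = 30 days in).
Sep 1, 2014 is 248 days after the start; 248 ÷ 30 = 8 remainder 8. Last occurrence in the window: #9 on Aug 24, 2014.
Occurrences #2 through #9: 8 in total.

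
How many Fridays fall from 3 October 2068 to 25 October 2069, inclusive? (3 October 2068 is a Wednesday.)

3 October 2068 is a Wednesday; the first Friday on or after it is 5 October 2068 (2 days later).
From 5 October 2068 to 25 October 2069: 87 + 298 = 385 days (rest of 2068, to 25 October 2069 in 2069).
385 ÷ 7 = 55 full weeks with remainder 0, so 55 more Fridays after the first → 56.

56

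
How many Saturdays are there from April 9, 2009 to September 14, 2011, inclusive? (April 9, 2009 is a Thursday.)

April 9, 2009 is a Thursday; the first Saturday on or after it is April 11, 2009 (2 days later).
From April 11, 2009 to September 14, 2011: 264 + 365 + 257 = 886 days (rest of 2009, 2010, to September 14, 2011 in 2011).
886 ÷ 7 = 126 full weeks with remainder 4, so 126 more Saturdays after the first → 127.

127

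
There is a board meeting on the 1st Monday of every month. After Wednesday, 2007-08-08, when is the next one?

2007-09-03

August 2007 starts on a Wednesday, so its 1st Monday is 2007-08-06 (5 days in).
That is not after 2007-08-08, so look at September 2007.
September 2007 starts on a Saturday, so its 1st Monday is 2007-09-03 (2 days in).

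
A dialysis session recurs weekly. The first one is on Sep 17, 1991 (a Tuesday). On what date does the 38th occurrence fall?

Jun 2, 1992

The 38th occurrence is 37 intervals after the first: 37 × 7 = 259 days after Sep 17, 1991.
Sep has 30 days — 13 days to the end of Sep leaves 246.
Oct has 31 days (215 left).
Nov has 30 days (185 left).
Dec has 31 days (154 left).
Jan has 31 days (123 left).
Feb has 29 days (94 left).
Mar has 31 days (63 left).
Apr has 30 days (33 left).
May has 31 days (2 left).
2 days into Jun → Jun 2, 1992.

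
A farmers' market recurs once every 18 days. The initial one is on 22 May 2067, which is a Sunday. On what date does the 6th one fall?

20 August 2067

The 6th occurrence is 5 intervals after the first: 5 × 18 = 90 days after 22 May 2067.
May has 31 days — 9 days to the end of May leaves 81.
June has 30 days (51 left).
July has 31 days (20 left).
20 days into August → 20 August 2067.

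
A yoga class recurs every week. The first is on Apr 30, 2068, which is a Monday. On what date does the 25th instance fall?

The 25th occurrence is 24 intervals after the first: 24 × 7 = 168 days after Apr 30, 2068.
Apr has 30 days — 0 days to the end of Apr leaves 168.
May has 31 days (137 left).
Jun has 30 days (107 left).
Jul has 31 days (76 left).
Aug has 31 days (45 left).
Sep has 30 days (15 left).
15 days into Oct → Oct 15, 2068.

Oct 15, 2068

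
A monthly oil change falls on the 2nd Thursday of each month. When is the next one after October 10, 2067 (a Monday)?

October 13, 2067

October 2067 starts on a Saturday; its first Thursday is the 6th, so the 2nd Thursday is the 13th — October 13, 2067.
October 13, 2067 is after October 10, 2067, so that is the next one.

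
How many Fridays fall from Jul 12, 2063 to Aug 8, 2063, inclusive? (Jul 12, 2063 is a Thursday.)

Jul 12, 2063 is a Thursday; the first Friday on or after it is Jul 13, 2063 (1 day later).
From Jul 13, 2063 to Aug 8, 2063: 18 + 8 = 26 days (rest of Jul, Aug).
26 ÷ 7 = 3 full weeks with remainder 5, so 3 more Fridays after the first → 4.

4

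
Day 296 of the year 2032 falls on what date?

22 October 2032

January has 31 days (296 − 31 = 265 remain).
February has 29 days (265 − 29 = 236 remain).
March has 31 days (236 − 31 = 205 remain).
April has 30 days (205 − 30 = 175 remain).
May has 31 days (175 − 31 = 144 remain).
June has 30 days (144 − 30 = 114 remain).
July has 31 days (114 − 31 = 83 remain).
August has 31 days (83 − 31 = 52 remain).
September has 30 days (52 − 30 = 22 remain).
22 into October → October 22.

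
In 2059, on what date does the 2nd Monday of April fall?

April 14, 2059

The first Monday of April 2059 is April 7.
The 2nd Monday is 1 weeks later: 7 + 7 = 14.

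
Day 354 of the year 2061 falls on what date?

January has 31 days (354 − 31 = 323 remain).
February has 28 days (323 − 28 = 295 remain).
March has 31 days (295 − 31 = 264 remain).
April has 30 days (264 − 30 = 234 remain).
May has 31 days (234 − 31 = 203 remain).
June has 30 days (203 − 30 = 173 remain).
July has 31 days (173 − 31 = 142 remain).
August has 31 days (142 − 31 = 111 remain).
September has 30 days (111 − 30 = 81 remain).
October has 31 days (81 − 31 = 50 remain).
November has 30 days (50 − 30 = 20 remain).
20 into December → December 20.

December 20, 2061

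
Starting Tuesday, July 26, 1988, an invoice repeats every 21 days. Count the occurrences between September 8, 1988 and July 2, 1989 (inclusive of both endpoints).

Occurrences land 21·i days after July 26, 1988 for i = 0, 1, 2, …
September 8, 1988 is 44 days after the start; 44 ÷ 21 = 2 remainder 2; since the remainder is 2, round up to i = 3. First occurrence in the window: #4 on September 27, 1988 (3×21 = 63 days in).
July 2, 1989 is 341 days after the start; 341 ÷ 21 = 16 remainder 5. Last occurrence in the window: #17 on June 27, 1989.
Occurrences #4 through #17: 14 in total.

14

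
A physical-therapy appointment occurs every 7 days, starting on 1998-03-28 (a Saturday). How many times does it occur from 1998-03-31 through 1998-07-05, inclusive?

14

Occurrences land 7·i days after 1998-03-28 for i = 0, 1, 2, …
1998-03-31 is 3 days after the start; 3 ÷ 7 = 0 remainder 3; since the remainder is 3, round up to i = 1. First occurrence in the window: #2 on 1998-04-04 (1×7 = 7 days in).
1998-07-05 is 99 days after the start; 99 ÷ 7 = 14 remainder 1. Last occurrence in the window: #15 on 1998-07-04.
Occurrences #2 through #15: 14 in total.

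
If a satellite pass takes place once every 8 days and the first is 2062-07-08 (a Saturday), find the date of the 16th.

The 16th occurrence is 15 intervals after the first: 15 × 8 = 120 days after 2062-07-08.
July has 31 days — 23 days to the end of July leaves 97.
August has 31 days (66 left).
September has 30 days (36 left).
October has 31 days (5 left).
5 days into November → 2062-11-05.

2062-11-05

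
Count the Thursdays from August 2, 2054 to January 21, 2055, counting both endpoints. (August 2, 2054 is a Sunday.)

25

August 2, 2054 is a Sunday; the first Thursday on or after it is August 6, 2054 (4 days later).
From August 6, 2054 to January 21, 2055: 25 + 30 + 31 + 30 + 31 + 21 = 168 days (rest of August, September, October, November, December, January).
168 ÷ 7 = 24 full weeks with remainder 0, so 24 more Thursdays after the first → 25.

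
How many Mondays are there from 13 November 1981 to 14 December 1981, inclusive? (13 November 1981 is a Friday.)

5

13 November 1981 is a Friday; the first Monday on or after it is 16 November 1981 (3 days later).
From 16 November 1981 to 14 December 1981: 14 + 14 = 28 days (rest of November, December).
28 ÷ 7 = 4 full weeks with remainder 0, so 4 more Mondays after the first → 5.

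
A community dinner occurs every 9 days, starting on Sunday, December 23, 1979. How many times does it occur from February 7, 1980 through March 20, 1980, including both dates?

Occurrences land 9·i days after December 23, 1979 for i = 0, 1, 2, …
February 7, 1980 is 46 days after the start; 46 ÷ 9 = 5 remainder 1; since the remainder is 1, round up to i = 6. First occurrence in the window: #7 on February 15, 1980 (6×9 = 54 days in).
March 20, 1980 is 88 days after the start; 88 ÷ 9 = 9 remainder 7. Last occurrence in the window: #10 on March 13, 1980.
Occurrences #7 through #10: 4 in total.

4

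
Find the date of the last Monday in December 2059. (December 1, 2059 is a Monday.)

29 December 2059

December 2059 begins on a Monday, so the first Monday is December 1.
December 2059 has 31 days. Adding weeks: 1, 8, 15, 22, 29 — the last one ≤ 31 is the 29th.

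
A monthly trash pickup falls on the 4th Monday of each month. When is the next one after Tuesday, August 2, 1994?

August 1994 starts on a Monday; its first Monday is the 1st, so the 4th Monday is the 22nd — August 22, 1994.
August 22, 1994 is after August 2, 1994, so that is the next one.

August 22, 1994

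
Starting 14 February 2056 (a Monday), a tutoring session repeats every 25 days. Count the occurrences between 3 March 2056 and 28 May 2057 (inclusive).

18

Occurrences land 25·i days after 14 February 2056 for i = 0, 1, 2, …
3 March 2056 is 18 days after the start; 18 ÷ 25 = 0 remainder 18; since the remainder is 18, round up to i = 1. First occurrence in the window: #2 on 10 March 2056 (1×25 = 25 days in).
28 May 2057 is 469 days after the start; 469 ÷ 25 = 18 remainder 19. Last occurrence in the window: #19 on 9 May 2057.
Occurrences #2 through #19: 18 in total.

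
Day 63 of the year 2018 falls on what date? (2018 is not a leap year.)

4 March 2018

January has 31 days (63 − 31 = 32 remain).
February has 28 days (32 − 28 = 4 remain).
4 into March → March 4.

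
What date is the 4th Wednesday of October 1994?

26 October 1994

The first Wednesday of October 1994 is October 5.
The 4th Wednesday is 3 weeks later: 5 + 21 = 26.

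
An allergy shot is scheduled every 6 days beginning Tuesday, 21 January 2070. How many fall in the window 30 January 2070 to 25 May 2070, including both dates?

19

Occurrences land 6·i days after 21 January 2070 for i = 0, 1, 2, …
30 January 2070 is 9 days after the start; 9 ÷ 6 = 1 remainder 3; since the remainder is 3, round up to i = 2. First occurrence in the window: #3 on 2 February 2070 (2×6 = 12 days in).
25 May 2070 is 124 days after the start; 124 ÷ 6 = 20 remainder 4. Last occurrence in the window: #21 on 21 May 2070.
Occurrences #3 through #21: 19 in total.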